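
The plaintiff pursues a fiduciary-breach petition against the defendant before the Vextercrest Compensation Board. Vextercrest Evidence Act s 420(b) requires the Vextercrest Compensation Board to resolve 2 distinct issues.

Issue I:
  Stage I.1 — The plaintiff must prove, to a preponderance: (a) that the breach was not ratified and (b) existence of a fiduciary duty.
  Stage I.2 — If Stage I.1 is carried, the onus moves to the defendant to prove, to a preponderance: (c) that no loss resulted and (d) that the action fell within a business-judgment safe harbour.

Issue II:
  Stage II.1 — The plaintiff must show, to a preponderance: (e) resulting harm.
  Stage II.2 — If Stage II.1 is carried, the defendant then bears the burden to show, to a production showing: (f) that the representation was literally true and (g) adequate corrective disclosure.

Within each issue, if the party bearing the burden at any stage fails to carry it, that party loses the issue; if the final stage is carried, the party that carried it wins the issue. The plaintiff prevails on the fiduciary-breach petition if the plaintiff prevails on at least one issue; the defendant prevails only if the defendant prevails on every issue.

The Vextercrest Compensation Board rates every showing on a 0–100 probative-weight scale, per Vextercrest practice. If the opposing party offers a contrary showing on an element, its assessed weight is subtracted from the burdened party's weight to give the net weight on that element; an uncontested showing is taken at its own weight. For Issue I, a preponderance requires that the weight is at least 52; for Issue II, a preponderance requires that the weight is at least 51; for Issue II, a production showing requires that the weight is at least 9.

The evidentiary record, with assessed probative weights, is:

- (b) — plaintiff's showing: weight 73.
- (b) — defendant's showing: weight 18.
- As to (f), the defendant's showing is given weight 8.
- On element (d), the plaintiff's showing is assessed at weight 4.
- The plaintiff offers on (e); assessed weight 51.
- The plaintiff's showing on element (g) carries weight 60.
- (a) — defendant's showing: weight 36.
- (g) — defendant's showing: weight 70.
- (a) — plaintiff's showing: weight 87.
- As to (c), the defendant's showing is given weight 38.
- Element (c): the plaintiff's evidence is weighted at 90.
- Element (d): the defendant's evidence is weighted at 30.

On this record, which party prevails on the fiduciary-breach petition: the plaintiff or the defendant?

plaintiff

— Issue I —
At Stage I.1 the plaintiff must meet a preponderance (weight is at least 52): on (a) the weight is 87 less the opposing 36 gives net 51, which does not reach 52, so (a) does not meet the standard; on (b) the weight is 73 less the opposing 18 gives net 55, ≥ 52, so (b) meets the standard.
  Not every element is met, so the plaintiff fails to carry Stage I.1.
The defendant prevails on this issue.
— Issue II —
Stage II.1 (plaintiff, a preponderance, weight is at least 51): (e) 51 ≥ 51 — meets.
  All elements met. The burden passes to the defendant.
Stage II.2 (defendant, a production showing, weight is at least 9): (f) 8 < 9 — fails; (g) net 70−60=10 ≥ 9 — meets.
  Not every element is met, so the defendant fails to carry Stage II.2.
The plaintiff prevails on this issue.
Per-issue: Issue I → defendant; Issue II → plaintiff. The plaintiff must prevail on at least one issue; overall, the plaintiff prevails.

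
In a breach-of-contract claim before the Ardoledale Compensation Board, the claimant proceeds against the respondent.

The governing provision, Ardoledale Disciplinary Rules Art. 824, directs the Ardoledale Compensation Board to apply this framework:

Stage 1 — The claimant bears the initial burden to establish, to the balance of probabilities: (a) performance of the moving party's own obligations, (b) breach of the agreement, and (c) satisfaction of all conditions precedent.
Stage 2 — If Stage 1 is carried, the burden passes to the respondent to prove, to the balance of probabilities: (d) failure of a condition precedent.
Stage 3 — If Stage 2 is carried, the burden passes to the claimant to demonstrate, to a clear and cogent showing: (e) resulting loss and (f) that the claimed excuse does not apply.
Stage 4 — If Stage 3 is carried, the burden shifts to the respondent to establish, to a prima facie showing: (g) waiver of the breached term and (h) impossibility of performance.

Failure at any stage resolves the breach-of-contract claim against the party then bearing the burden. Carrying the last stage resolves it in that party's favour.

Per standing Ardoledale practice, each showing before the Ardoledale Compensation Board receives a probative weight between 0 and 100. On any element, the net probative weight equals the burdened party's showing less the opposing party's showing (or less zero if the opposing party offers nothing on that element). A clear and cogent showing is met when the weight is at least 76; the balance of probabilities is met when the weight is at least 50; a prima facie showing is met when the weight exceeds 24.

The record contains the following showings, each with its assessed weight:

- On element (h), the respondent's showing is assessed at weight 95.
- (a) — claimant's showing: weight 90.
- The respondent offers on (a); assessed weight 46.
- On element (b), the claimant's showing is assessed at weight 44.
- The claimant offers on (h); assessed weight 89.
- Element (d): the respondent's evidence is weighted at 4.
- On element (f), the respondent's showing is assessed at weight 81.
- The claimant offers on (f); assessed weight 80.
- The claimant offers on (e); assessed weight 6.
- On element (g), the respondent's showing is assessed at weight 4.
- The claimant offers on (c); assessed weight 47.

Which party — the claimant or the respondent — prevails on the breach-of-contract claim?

respondent

Stage 1 — burden on claimant; standard: the balance of probabilities (weight is at least 50).
    (a): 90 − 46 = 44 < 50 [not met]
    (b): 44 < 50 [not met]
    (c): 47 < 50 [not met]
  Not every element is met, so the claimant fails to carry Stage 1.
The respondent prevails.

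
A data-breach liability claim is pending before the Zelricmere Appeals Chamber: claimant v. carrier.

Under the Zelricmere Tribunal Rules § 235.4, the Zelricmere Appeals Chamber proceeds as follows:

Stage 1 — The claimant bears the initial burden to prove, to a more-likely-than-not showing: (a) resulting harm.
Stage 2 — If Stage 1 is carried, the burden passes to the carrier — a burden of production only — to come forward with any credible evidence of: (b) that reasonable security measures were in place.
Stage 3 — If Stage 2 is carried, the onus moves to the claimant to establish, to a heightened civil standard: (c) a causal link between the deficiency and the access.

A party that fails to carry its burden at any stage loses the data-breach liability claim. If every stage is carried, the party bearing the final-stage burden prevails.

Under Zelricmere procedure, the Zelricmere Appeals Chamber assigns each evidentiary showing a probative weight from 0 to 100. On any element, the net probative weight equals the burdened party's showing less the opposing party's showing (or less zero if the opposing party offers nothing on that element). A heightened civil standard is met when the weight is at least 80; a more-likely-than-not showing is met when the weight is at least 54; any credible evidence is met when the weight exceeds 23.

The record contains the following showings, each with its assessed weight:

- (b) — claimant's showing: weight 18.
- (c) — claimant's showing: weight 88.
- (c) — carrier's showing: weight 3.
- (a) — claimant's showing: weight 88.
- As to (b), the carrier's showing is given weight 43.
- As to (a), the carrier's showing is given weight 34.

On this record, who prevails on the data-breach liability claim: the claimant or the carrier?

Stage 1 (claimant, a more-likely-than-not showing, weight is at least 54): (a) net 88−34=54 ≥ 54 — meets.
  Stage 1 carried; the burden shifts to the carrier.
Stage 2 (carrier, any credible evidence, weight exceeds 23): (b) net 43−18=25 > 23 — meets.
  Stage 2 is satisfied; the onus moves to the claimant.
Stage 3 (claimant, a heightened civil standard, weight is at least 80): (c) net 88−3=85 ≥ 80 — meets.
  All elements met at the final stage.
All stages carried — the claimant prevails.

claimant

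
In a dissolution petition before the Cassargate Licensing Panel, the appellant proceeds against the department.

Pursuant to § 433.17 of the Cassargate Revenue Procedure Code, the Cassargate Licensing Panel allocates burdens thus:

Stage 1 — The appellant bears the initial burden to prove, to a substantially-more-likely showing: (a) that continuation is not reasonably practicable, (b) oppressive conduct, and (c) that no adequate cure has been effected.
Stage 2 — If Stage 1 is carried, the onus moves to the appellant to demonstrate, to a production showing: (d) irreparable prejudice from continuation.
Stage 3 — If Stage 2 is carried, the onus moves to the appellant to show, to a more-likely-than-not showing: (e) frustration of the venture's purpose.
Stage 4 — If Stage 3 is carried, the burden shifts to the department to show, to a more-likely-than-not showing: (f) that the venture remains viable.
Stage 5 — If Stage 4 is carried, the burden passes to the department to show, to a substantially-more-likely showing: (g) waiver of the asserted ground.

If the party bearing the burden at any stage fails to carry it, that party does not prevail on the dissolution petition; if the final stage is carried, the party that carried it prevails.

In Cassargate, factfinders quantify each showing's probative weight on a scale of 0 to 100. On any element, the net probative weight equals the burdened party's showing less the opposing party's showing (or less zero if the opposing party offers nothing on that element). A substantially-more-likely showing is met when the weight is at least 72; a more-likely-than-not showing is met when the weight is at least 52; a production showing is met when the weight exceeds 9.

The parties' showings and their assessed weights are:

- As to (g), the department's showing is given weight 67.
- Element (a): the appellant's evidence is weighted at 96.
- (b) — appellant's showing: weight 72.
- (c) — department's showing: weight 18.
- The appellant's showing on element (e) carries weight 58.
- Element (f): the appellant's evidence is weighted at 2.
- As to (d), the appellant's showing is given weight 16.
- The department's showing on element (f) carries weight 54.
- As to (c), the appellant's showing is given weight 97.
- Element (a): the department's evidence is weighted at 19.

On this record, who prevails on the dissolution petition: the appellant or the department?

appellant

At Stage 1 the appellant must meet a substantially-more-likely showing (weight is at least 72): on (a) the weight is 96 less the opposing 19 gives net 77, ≥ 72, so (a) meets the standard; on (b) the weight is 72, which does reach 72, so (b) meets the standard; on (c) the weight is 97 less the opposing 18 gives net 79, ≥ 72, so (c) meets the standard.
  Stage 1 is satisfied; the appellant continues to bear the burden.
At Stage 2 the appellant must meet a production showing (weight exceeds 9): on (d) the weight is 16, > 9, so (d) meets the standard.
  All elements met. The appellant retains the burden for Stage 3.
At Stage 3 the appellant must meet a more-likely-than-not showing (weight is at least 52): on (e) the weight is 58, ≥ 52, so (e) meets the standard.
  All elements met. The burden passes to the department.
At Stage 4 the department must meet a more-likely-than-not showing (weight is at least 52): on (f) the weight is 54 less the opposing 2 gives net 52, ≥ 52, so (f) meets the standard.
  All elements met. The department retains the burden for Stage 5.
At Stage 5 the department must meet a substantially-more-likely showing (weight is at least 72): on (g) the weight is 67, which does not reach 72, so (g) does not meet the standard.
  The department does not carry Stage 5.
The appellant prevails.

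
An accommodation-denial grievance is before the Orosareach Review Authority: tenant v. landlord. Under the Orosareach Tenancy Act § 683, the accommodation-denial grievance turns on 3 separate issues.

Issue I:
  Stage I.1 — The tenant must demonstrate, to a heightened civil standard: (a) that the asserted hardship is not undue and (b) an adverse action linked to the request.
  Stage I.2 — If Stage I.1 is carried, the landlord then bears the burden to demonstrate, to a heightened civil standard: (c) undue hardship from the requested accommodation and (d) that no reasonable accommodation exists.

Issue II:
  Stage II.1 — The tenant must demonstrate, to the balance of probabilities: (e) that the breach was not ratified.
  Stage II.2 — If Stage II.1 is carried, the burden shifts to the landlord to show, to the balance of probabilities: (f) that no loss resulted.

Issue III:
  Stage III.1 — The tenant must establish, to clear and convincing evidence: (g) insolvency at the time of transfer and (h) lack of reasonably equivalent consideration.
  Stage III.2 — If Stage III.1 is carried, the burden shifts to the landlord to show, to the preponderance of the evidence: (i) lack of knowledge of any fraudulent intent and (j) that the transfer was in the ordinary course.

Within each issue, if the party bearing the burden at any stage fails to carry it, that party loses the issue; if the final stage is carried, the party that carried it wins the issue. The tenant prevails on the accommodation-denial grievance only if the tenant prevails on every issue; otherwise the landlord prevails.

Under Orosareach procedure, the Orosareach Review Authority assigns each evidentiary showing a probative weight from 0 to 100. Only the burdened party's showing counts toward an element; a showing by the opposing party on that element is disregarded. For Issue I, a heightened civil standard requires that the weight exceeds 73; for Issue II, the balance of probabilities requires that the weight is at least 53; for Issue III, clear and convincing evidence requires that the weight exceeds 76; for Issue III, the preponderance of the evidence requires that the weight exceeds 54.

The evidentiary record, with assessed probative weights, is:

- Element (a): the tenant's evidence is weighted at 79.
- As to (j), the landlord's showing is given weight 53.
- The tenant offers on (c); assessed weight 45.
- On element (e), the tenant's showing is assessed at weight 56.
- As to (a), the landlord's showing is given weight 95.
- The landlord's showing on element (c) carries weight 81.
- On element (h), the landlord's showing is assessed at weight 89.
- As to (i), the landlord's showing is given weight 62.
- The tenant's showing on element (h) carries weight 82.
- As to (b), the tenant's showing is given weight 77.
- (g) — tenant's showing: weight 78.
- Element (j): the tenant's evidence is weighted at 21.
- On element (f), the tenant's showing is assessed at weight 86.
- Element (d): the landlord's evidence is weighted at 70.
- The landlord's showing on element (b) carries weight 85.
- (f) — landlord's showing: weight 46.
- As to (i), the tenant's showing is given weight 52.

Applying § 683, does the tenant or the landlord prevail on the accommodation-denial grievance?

— Issue I —
Stage I.1 — burden on tenant; standard: a heightened civil standard (weight exceeds 73).
    (a): 79 (landlord's 95 disregarded) > 73 [met]
    (b): 77 (landlord's 85 disregarded) > 73 [met]
  The tenant carries Stage I.1; the landlord now bears the burden.
Stage I.2 — burden on landlord; standard: a heightened civil standard (weight exceeds 73).
    (c): 81 (tenant's 45 disregarded) > 73 [met]
    (d): 70 ≤ 73 [not met]
  Not every element is met, so the landlord fails to carry Stage I.2.
The analysis ends at Stage I.2; the tenant prevails on this issue.
— Issue II —
Stage II.1 — burden on tenant; standard: the balance of probabilities (weight is at least 53).
    (e): 56 ≥ 53 [met]
  Stage II.1 is satisfied; the onus moves to the landlord.
Stage II.2 — burden on landlord; standard: the balance of probabilities (weight is at least 53).
    (f): 46 (tenant's 86 disregarded) < 53 [not met]
  Not every element is met, so the landlord fails to carry Stage II.2.
The analysis ends at Stage II.2; the tenant prevails on this issue.
— Issue III —
At Stage III.1 the tenant must meet clear and convincing evidence (weight exceeds 76): on (g) the weight is 78, which does exceed 76, so (g) meets the standard; on (h) the weight is 82 (the landlord's 89 is given no effect), > 76, so (h) meets the standard.
  All elements met. The burden passes to the landlord.
At Stage III.2 the landlord must meet the preponderance of the evidence (weight exceeds 54): on (i) the weight is 62 (the tenant's 52 is given no effect), > 54, so (i) meets the standard; on (j) the weight is 53 (the tenant's 21 is given no effect), ≤ 54, so (j) does not meet the standard.
  The landlord does not carry Stage III.2.
The analysis ends at Stage III.2; the tenant prevails on this issue.
Per-issue: Issue I → tenant; Issue II → tenant; Issue III → tenant. The tenant must prevail on every issue; overall, the tenant prevails.

tenant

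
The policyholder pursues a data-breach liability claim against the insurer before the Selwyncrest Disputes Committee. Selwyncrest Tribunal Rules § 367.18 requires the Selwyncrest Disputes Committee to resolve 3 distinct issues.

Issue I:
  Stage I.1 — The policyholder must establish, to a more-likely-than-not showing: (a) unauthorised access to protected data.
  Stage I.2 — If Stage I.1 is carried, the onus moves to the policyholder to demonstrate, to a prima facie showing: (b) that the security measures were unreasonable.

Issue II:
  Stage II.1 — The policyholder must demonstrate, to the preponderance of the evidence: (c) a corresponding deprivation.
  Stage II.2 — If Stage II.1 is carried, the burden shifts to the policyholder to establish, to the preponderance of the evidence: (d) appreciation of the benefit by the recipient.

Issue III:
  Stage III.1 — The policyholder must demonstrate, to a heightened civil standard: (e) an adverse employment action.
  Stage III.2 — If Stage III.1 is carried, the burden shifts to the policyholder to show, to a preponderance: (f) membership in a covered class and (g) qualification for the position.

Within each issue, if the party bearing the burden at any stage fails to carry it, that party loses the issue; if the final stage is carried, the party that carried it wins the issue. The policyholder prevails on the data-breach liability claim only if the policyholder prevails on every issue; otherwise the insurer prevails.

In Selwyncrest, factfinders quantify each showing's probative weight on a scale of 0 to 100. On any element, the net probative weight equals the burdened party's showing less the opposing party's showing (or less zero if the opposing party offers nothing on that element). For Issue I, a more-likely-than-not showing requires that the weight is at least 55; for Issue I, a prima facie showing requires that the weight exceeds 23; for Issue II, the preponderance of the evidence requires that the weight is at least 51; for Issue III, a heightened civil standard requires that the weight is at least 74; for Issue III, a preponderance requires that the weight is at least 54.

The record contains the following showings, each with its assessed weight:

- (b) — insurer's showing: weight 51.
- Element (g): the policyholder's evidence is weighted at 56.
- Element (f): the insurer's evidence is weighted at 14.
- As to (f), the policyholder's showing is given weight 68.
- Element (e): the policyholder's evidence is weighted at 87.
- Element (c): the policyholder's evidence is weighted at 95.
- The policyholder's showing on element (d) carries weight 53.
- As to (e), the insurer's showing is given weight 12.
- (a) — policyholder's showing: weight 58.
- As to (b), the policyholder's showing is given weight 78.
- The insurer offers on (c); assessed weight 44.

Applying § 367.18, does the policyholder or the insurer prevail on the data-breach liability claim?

— Issue I —
At Stage I.1 the policyholder must meet a more-likely-than-not showing (weight is at least 55): on (a) the weight is 58, which does reach 55, so (a) meets the standard.
  Stage I.1 is satisfied; the policyholder continues to bear the burden.
At Stage I.2 the policyholder must meet a prima facie showing (weight exceeds 23): on (b) the weight is 78 less the opposing 51 gives net 27, > 23, so (b) meets the standard.
  The policyholder carries the last stage.
All stages carried — the policyholder prevails on this issue.
— Issue II —
Stage II.1 (policyholder, the preponderance of the evidence, weight is at least 51): (c) net 95−44=51 ≥ 51 — meets.
  Stage II.1 is satisfied; the policyholder continues to bear the burden.
Stage II.2 (policyholder, the preponderance of the evidence, weight is at least 51): (d) 53 ≥ 51 — meets.
  All elements met at the final stage.
Every stage carried; the policyholder prevails on this issue.
— Issue III —
Stage III.1 — burden on policyholder; standard: a heightened civil standard (weight is at least 74).
    (e): 87 − 12 = 75 ≥ 74 [met]
  All elements met. The policyholder retains the burden for Stage III.2.
Stage III.2 — burden on policyholder; standard: a preponderance (weight is at least 54).
    (f): 68 − 14 = 54 ≥ 54 [met]
    (g): 56 ≥ 54 [met]
  Stage III.2 carried; the final stage is satisfied.
With every stage satisfied, the policyholder prevails on this issue.
Per-issue: Issue I → policyholder; Issue II → policyholder; Issue III → policyholder. The policyholder must prevail on every issue; overall, the policyholder prevails.

policyholder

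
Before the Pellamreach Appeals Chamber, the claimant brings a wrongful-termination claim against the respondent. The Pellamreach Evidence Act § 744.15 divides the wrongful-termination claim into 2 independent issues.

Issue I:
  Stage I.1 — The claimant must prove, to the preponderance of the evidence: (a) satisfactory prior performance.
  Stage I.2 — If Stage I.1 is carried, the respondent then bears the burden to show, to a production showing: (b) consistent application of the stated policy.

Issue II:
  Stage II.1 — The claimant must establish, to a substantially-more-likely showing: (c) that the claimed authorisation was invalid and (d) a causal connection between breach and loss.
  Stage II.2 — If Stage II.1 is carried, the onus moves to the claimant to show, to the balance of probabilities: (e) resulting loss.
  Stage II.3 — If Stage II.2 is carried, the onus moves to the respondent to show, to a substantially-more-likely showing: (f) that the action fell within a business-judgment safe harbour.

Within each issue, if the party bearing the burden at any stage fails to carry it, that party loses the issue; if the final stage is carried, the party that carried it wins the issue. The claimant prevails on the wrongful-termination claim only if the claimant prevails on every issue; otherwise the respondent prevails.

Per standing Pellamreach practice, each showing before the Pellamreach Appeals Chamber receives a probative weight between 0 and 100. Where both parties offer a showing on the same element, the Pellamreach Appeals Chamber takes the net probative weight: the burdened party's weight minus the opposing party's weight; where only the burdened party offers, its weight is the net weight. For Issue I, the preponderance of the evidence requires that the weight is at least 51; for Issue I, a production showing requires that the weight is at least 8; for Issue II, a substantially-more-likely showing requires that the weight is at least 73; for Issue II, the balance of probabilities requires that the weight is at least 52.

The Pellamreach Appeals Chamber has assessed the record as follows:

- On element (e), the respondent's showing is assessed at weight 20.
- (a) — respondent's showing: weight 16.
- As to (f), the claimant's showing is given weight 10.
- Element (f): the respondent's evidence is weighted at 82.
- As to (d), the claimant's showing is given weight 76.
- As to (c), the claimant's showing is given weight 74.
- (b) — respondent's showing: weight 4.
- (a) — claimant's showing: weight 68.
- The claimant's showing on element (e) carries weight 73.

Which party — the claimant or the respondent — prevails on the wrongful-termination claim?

— Issue I —
Stage I.1 — burden on claimant; standard: the preponderance of the evidence (weight is at least 51).
    (a): 68 − 16 = 52 ≥ 51 [met]
  All elements met. The burden passes to the respondent.
Stage I.2 — burden on respondent; standard: a production showing (weight is at least 8).
    (b): 4 < 8 [not met]
  Not every element is met, so the respondent fails to carry Stage I.2.
The claimant prevails on this issue.
— Issue II —
Stage II.1 (claimant, a substantially-more-likely showing, weight is at least 73): (c) 74 ≥ 73 — meets; (d) 76 ≥ 73 — meets.
  Stage II.1 is satisfied; the claimant continues to bear the burden.
Stage II.2 (claimant, the balance of probabilities, weight is at least 52): (e) net 73−20=53 ≥ 52 — meets.
  Stage II.2 carried; the burden shifts to the respondent.
Stage II.3 (respondent, a substantially-more-likely showing, weight is at least 73): (f) net 82−10=72 < 73 — fails.
  The respondent does not carry Stage II.3.
So the claimant prevails on this issue.
Per-issue: Issue I → claimant; Issue II → claimant. The claimant must prevail on every issue; overall, the claimant prevails.

claimant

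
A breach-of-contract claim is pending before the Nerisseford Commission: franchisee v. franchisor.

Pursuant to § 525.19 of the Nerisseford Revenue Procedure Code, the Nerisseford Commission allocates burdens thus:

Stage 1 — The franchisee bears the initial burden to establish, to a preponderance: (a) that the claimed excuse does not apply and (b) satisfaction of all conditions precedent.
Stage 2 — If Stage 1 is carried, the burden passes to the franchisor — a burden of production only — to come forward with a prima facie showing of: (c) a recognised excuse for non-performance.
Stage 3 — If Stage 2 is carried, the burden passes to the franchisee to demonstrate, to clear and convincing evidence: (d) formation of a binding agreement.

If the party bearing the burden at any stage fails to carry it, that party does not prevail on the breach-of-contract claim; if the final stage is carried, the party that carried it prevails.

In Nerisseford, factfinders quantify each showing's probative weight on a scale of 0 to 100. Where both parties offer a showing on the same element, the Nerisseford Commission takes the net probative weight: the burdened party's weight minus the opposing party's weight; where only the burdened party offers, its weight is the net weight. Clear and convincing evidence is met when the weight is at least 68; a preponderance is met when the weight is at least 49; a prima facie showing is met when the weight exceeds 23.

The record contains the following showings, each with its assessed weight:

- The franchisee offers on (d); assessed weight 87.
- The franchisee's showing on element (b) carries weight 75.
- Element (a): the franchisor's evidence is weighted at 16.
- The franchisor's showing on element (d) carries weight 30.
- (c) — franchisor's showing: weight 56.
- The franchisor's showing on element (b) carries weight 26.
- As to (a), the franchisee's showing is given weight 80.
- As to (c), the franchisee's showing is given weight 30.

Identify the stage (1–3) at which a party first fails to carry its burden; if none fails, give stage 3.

Stage 1 — burden on franchisee; standard: a preponderance (weight is at least 49).
    (a): 80 − 16 = 64 ≥ 49 [met]
    (b): 75 − 26 = 49 ≥ 49 [met]
  Stage 1 is satisfied; the onus moves to the franchisor.
Stage 2 — burden on franchisor; standard: a prima facie showing (weight exceeds 23).
    (c): 56 − 30 = 26 > 23 [met]
  Stage 2 carried; the burden shifts to the franchisee.
Stage 3 — burden on franchisee; standard: clear and convincing evidence (weight is at least 68).
    (d): 87 − 30 = 57 < 68 [not met]
  The franchisee does not carry Stage 3.
The analysis ends at Stage 3; the franchisor prevails.

stage 3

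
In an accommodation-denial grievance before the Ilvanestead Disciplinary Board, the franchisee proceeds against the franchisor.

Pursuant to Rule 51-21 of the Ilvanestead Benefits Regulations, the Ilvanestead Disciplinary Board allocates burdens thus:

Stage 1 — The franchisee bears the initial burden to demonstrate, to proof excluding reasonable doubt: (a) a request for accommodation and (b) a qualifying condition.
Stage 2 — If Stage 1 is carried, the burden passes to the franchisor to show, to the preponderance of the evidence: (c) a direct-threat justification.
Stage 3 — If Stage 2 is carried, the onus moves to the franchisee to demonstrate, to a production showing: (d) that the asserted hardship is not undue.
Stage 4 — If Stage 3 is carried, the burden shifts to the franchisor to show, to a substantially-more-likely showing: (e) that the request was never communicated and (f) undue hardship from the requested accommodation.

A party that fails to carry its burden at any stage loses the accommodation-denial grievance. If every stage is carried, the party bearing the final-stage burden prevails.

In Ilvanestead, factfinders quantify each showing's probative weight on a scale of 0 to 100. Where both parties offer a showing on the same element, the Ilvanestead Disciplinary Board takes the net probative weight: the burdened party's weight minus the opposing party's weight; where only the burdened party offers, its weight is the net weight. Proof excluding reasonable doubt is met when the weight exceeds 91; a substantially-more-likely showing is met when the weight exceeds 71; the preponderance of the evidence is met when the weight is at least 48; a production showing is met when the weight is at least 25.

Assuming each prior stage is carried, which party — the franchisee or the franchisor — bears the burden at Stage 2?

Stage 2's rule assigns the burden to the franchisor (to the preponderance of the evidence).

franchisor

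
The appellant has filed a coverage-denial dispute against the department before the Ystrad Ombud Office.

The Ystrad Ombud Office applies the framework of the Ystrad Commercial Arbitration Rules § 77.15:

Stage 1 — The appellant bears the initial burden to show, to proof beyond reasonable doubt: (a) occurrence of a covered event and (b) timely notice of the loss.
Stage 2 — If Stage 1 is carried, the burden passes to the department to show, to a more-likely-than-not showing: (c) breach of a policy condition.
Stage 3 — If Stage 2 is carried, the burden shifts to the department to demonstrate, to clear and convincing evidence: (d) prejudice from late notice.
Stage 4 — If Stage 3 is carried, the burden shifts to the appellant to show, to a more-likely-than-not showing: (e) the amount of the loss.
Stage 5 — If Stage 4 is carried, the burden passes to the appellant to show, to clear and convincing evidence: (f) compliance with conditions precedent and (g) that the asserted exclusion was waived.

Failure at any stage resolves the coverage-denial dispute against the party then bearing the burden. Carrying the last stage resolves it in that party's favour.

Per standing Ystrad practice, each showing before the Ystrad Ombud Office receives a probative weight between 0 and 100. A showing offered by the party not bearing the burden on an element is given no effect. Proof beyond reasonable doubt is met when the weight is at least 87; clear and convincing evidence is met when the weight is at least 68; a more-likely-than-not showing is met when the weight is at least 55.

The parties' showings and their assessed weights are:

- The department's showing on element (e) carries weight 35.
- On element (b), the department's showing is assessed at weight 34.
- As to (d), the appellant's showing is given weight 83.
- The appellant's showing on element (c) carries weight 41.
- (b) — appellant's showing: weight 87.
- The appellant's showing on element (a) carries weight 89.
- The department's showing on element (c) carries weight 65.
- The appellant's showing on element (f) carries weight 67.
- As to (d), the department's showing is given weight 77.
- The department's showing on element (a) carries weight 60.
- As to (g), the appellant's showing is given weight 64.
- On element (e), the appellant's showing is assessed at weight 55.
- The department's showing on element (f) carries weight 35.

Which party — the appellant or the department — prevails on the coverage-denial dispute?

department

At Stage 1 the appellant must meet proof beyond reasonable doubt (weight is at least 87): on (a) the weight is 89 (the department's 60 is given no effect), ≥ 87, so (a) meets the standard; on (b) the weight is 87 (the department's 34 is given no effect), which does reach 87, so (b) meets the standard.
  All elements met. The burden passes to the department.
At Stage 2 the department must meet a more-likely-than-not showing (weight is at least 55): on (c) the weight is 65 (the appellant's 41 is given no effect), which does reach 55, so (c) meets the standard.
  Stage 2 carried; the burden remains with the department.
At Stage 3 the department must meet clear and convincing evidence (weight is at least 68): on (d) the weight is 77 (the appellant's 83 is given no effect), which does reach 68, so (d) meets the standard.
  Stage 3 carried; the burden shifts to the appellant.
At Stage 4 the appellant must meet a more-likely-than-not showing (weight is at least 55): on (e) the weight is 55 (the department's 35 is given no effect), which does reach 55, so (e) meets the standard.
  All elements met. The appellant retains the burden for Stage 5.
At Stage 5 the appellant must meet clear and convincing evidence (weight is at least 68): on (f) the weight is 67 (the department's 35 is given no effect), < 68, so (f) does not meet the standard; on (g) the weight is 64, < 68, so (g) does not meet the standard.
  The appellant does not carry Stage 5.
The analysis ends at Stage 5; the department prevails.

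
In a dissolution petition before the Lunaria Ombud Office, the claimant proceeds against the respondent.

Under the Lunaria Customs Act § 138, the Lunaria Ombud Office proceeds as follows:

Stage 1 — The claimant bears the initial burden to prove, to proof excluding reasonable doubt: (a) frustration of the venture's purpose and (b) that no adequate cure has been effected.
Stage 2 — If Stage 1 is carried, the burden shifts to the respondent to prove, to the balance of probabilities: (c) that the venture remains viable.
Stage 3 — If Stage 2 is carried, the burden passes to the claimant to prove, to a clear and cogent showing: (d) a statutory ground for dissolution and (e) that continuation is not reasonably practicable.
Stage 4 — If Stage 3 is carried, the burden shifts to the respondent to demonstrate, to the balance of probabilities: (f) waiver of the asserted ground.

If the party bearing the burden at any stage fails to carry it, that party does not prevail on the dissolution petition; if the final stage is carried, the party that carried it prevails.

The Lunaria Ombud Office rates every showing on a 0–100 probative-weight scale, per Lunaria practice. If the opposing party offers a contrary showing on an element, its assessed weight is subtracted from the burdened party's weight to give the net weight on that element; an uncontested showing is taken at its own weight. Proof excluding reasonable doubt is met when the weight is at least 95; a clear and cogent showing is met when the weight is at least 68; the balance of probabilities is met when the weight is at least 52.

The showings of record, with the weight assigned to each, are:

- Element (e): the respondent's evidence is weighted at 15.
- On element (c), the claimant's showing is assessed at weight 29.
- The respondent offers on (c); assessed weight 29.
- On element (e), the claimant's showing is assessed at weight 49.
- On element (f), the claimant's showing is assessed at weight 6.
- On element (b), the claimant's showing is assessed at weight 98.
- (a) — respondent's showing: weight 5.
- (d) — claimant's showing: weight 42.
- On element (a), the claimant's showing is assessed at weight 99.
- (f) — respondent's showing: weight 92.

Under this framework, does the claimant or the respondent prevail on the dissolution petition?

respondent

At Stage 1 the claimant must meet proof excluding reasonable doubt (weight is at least 95): on (a) the weight is 99 less the opposing 5 gives net 94, < 95, so (a) does not meet the standard; on (b) the weight is 98, which does reach 95, so (b) meets the standard.
  Not every element is met, so the claimant fails to carry Stage 1.
The analysis ends at Stage 1; the respondent prevails.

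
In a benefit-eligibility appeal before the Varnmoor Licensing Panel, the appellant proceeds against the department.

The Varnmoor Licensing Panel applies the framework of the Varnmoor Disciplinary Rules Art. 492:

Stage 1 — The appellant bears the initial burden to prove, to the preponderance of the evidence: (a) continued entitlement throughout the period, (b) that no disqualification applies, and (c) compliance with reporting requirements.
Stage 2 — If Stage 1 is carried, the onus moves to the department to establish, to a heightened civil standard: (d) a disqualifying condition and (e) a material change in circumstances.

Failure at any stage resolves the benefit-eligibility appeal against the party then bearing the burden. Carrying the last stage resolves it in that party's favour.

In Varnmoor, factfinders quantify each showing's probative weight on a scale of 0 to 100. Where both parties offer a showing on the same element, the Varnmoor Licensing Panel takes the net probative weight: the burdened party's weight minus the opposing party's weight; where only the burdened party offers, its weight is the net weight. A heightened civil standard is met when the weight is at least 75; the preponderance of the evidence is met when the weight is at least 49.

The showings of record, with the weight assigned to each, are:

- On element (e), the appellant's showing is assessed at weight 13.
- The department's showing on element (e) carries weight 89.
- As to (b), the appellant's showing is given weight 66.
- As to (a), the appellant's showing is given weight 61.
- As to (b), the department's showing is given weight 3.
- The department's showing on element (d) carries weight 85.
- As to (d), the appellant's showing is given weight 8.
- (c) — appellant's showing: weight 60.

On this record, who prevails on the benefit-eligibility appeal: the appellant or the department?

At Stage 1 the appellant must meet the preponderance of the evidence (weight is at least 49): on (a) the weight is 61, ≥ 49, so (a) meets the standard; on (b) the weight is 66 less the opposing 3 gives net 63, which does reach 49, so (b) meets the standard; on (c) the weight is 60, ≥ 49, so (c) meets the standard.
  All elements met. The burden passes to the department.
At Stage 2 the department must meet a heightened civil standard (weight is at least 75): on (d) the weight is 85 less the opposing 8 gives net 77, ≥ 75, so (d) meets the standard; on (e) the weight is 89 less the opposing 13 gives net 76, ≥ 75, so (e) meets the standard.
  The department carries the last stage.
All stages carried — the department prevails.

department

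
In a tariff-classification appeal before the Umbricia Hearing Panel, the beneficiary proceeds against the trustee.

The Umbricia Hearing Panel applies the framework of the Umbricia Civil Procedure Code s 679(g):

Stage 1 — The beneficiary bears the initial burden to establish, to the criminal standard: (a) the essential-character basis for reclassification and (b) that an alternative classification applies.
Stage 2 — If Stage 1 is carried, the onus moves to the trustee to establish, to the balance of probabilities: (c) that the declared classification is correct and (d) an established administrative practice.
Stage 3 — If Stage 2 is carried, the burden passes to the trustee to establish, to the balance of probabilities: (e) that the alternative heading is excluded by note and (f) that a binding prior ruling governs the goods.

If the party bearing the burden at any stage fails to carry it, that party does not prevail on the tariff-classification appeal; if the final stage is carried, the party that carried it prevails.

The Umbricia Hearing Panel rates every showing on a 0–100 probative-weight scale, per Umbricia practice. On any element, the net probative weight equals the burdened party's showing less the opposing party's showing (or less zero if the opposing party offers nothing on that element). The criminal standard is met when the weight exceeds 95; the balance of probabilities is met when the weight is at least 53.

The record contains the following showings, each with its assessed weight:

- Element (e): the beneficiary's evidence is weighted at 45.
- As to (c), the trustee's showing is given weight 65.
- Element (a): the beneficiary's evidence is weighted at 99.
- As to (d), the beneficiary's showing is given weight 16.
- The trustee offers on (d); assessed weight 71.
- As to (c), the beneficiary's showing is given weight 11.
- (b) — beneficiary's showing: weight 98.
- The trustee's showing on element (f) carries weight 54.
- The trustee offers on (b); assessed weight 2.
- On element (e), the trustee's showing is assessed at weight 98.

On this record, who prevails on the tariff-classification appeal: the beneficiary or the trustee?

trustee

Stage 1 (beneficiary, the criminal standard, weight exceeds 95): (a) 99 > 95 — meets; (b) net 98−2=96 > 95 — meets.
  All elements met. The burden passes to the trustee.
Stage 2 (trustee, the balance of probabilities, weight is at least 53): (c) net 65−11=54 ≥ 53 — meets; (d) net 71−16=55 ≥ 53 — meets.
  All elements met. The trustee retains the burden for Stage 3.
Stage 3 (trustee, the balance of probabilities, weight is at least 53): (e) net 98−45=53 ≥ 53 — meets; (f) 54 ≥ 53 — meets.
  Stage 3 carried; the final stage is satisfied.
Every stage carried; the trustee prevails.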